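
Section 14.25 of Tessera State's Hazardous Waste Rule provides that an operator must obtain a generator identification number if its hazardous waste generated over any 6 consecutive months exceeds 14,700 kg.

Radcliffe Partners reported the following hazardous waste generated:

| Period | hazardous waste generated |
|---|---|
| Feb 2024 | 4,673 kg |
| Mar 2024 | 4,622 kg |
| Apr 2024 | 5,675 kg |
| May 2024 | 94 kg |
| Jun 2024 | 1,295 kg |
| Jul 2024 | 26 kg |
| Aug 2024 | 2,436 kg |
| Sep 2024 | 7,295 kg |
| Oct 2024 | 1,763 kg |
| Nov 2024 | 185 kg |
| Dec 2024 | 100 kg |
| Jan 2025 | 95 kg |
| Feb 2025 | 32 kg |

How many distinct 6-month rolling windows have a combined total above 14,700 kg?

2

Feb 2024–Jul 2024: 4,673 kg + 4,622 kg + 5,675 kg + 94 kg + 1,295 kg + 26 kg = 16,385 kg (over)
Mar 2024–Aug 2024: 4,622 kg + 5,675 kg + 94 kg + 1,295 kg + 26 kg + 2,436 kg = 14,148 kg (under)
Apr 2024–Sep 2024: 5,675 kg + 94 kg + 1,295 kg + 26 kg + 2,436 kg + 7,295 kg = 16,821 kg (over)
May 2024–Oct 2024: 94 kg + 1,295 kg + 26 kg + 2,436 kg + 7,295 kg + 1,763 kg = 12,909 kg (under)
Jun 2024–Nov 2024: 1,295 kg + 26 kg + 2,436 kg + 7,295 kg + 1,763 kg + 185 kg = 13,000 kg (under)
Jul 2024–Dec 2024: 26 kg + 2,436 kg + 7,295 kg + 1,763 kg + 185 kg + 100 kg = 11,805 kg (under)
Aug 2024–Jan 2025: 2,436 kg + 7,295 kg + 1,763 kg + 185 kg + 100 kg + 95 kg = 11,874 kg (under)
Sep 2024–Feb 2025: 7,295 kg + 1,763 kg + 185 kg + 100 kg + 95 kg + 32 kg = 9,470 kg (under)
2 windows exceed the threshold.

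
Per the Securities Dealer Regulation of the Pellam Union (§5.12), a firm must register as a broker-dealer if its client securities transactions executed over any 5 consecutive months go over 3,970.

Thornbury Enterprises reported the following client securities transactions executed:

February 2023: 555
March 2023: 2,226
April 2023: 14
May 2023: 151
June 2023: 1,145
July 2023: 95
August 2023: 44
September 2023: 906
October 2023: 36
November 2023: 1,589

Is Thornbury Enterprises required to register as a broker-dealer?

Yes

February 2023–June 2023: 555 + 2,226 + 14 + 151 + 1,145 = 4,091 (over)
March 2023–July 2023: 2,226 + 14 + 151 + 1,145 + 95 = 3,631 (under)
April 2023–August 2023: 14 + 151 + 1,145 + 95 + 44 = 1,449 (under)
May 2023–September 2023: 151 + 1,145 + 95 + 44 + 906 = 2,341 (under)
June 2023–October 2023: 1,145 + 95 + 44 + 906 + 36 = 2,226 (under)
July 2023–November 2023: 95 + 44 + 906 + 36 + 1,589 = 2,670 (under)
At least one window exceeds 3,970.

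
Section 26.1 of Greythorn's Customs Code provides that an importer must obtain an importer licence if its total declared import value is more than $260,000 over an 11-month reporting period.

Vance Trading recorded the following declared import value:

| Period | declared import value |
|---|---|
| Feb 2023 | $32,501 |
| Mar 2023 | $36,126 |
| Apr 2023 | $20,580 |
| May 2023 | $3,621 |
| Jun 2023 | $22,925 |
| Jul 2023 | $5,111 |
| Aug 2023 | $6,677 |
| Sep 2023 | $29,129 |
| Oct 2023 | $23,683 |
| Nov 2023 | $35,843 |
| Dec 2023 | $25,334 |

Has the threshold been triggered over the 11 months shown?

Total declared import value: $32,501 + $36,126 + $20,580 + $3,621 + $22,925 + $5,111 + $6,677 + $29,129 + $23,683 + $35,843 + $25,334 = $241,530.
$241,530 ≤ $260,000, so the threshold is not exceeded.

No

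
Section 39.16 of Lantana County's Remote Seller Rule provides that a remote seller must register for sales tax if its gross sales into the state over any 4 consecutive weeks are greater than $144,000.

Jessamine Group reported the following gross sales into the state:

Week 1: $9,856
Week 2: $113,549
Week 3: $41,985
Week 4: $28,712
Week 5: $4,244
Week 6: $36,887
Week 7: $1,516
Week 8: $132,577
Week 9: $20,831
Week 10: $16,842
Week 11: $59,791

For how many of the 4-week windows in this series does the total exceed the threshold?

6

Week 1–Week 4: $9,856 + $113,549 + $41,985 + $28,712 = $194,102 (over)
Week 2–Week 5: $113,549 + $41,985 + $28,712 + $4,244 = $188,490 (over)
Week 3–Week 6: $41,985 + $28,712 + $4,244 + $36,887 = $111,828 (under)
Week 4–Week 7: $28,712 + $4,244 + $36,887 + $1,516 = $71,359 (under)
Week 5–Week 8: $4,244 + $36,887 + $1,516 + $132,577 = $175,224 (over)
Week 6–Week 9: $36,887 + $1,516 + $132,577 + $20,831 = $191,811 (over)
Week 7–Week 10: $1,516 + $132,577 + $20,831 + $16,842 = $171,766 (over)
Week 8–Week 11: $132,577 + $20,831 + $16,842 + $59,791 = $230,041 (over)
6 windows exceed the threshold.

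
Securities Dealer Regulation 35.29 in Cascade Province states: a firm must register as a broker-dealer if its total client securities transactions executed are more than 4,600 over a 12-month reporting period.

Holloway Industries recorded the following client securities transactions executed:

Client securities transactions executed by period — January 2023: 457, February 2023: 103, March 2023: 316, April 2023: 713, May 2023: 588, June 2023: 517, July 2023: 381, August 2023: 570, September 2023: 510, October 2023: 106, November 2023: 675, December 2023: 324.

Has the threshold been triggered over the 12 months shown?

Total client securities transactions executed: 457 + 103 + 316 + 713 + 588 + 517 + 381 + 570 + 510 + 106 + 675 + 324 = 5,260.
5,260 > 4,600, so the threshold is exceeded.

Yes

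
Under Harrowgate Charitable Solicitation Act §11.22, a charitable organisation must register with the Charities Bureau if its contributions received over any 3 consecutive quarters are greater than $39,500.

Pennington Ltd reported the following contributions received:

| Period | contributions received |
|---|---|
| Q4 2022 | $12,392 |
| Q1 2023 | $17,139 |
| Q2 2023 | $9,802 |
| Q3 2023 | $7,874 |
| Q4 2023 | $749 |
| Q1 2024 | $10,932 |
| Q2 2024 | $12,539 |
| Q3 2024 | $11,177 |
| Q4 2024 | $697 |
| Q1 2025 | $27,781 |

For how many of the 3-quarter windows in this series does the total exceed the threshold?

Q4 2022–Q2 2023: $12,392 + $17,139 + $9,802 = $39,333 (under)
Q1 2023–Q3 2023: $17,139 + $9,802 + $7,874 = $34,815 (under)
Q2 2023–Q4 2023: $9,802 + $7,874 + $749 = $18,425 (under)
Q3 2023–Q1 2024: $7,874 + $749 + $10,932 = $19,555 (under)
Q4 2023–Q2 2024: $749 + $10,932 + $12,539 = $24,220 (under)
Q1 2024–Q3 2024: $10,932 + $12,539 + $11,177 = $34,648 (under)
Q2 2024–Q4 2024: $12,539 + $11,177 + $697 = $24,413 (under)
Q3 2024–Q1 2025: $11,177 + $697 + $27,781 = $39,655 (over)
1 window exceeds the threshold.

1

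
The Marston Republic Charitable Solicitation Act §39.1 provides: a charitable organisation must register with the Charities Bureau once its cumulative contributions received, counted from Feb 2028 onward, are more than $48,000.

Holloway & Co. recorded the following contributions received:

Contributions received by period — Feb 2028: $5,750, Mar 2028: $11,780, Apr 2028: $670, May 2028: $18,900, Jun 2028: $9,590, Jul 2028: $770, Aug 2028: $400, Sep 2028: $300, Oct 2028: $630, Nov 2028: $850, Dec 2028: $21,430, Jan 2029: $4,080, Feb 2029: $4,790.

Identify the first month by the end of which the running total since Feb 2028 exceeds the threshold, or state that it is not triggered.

Through Feb 2028: $5,750
Through Mar 2028: $17,530
Through Apr 2028: $18,200
Through May 2028: $37,100
Through Jun 2028: $46,690
Through Jul 2028: $47,460
Through Aug 2028: $47,860
Through Sep 2028: $48,160 ← exceeds threshold

Sep 2028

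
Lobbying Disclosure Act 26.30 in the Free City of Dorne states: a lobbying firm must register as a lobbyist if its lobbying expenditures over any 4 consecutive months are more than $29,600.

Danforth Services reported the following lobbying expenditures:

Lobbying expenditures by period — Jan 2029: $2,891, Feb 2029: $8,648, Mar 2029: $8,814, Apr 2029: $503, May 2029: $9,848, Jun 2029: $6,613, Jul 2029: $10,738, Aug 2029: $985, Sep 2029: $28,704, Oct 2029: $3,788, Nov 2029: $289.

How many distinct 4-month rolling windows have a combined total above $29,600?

Jan 2029–Apr 2029: $2,891 + $8,648 + $8,814 + $503 = $20,856 (under)
Feb 2029–May 2029: $8,648 + $8,814 + $503 + $9,848 = $27,813 (under)
Mar 2029–Jun 2029: $8,814 + $503 + $9,848 + $6,613 = $25,778 (under)
Apr 2029–Jul 2029: $503 + $9,848 + $6,613 + $10,738 = $27,702 (under)
May 2029–Aug 2029: $9,848 + $6,613 + $10,738 + $985 = $28,184 (under)
Jun 2029–Sep 2029: $6,613 + $10,738 + $985 + $28,704 = $47,040 (over)
Jul 2029–Oct 2029: $10,738 + $985 + $28,704 + $3,788 = $44,215 (over)
Aug 2029–Nov 2029: $985 + $28,704 + $3,788 + $289 = $33,766 (over)
3 windows exceed the threshold.

3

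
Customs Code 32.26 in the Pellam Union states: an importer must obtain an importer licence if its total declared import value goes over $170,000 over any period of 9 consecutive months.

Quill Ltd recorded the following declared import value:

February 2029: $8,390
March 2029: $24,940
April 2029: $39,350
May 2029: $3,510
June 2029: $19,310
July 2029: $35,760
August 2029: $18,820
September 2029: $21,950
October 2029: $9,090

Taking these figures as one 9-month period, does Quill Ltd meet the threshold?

Yes

Total declared import value: $8,390 + $24,940 + $39,350 + $3,510 + $19,310 + $35,760 + $18,820 + $21,950 + $9,090 = $181,120.
$181,120 > $170,000, so the threshold is exceeded.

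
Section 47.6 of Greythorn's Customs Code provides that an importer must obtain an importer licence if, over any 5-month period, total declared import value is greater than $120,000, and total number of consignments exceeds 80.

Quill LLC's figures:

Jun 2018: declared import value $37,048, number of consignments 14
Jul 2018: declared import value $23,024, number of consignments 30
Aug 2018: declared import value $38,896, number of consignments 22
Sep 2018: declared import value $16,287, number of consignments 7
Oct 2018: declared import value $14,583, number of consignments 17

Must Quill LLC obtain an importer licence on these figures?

Yes

Total declared import value: $37,048 + $23,024 + $38,896 + $16,287 + $14,583 = $129,838 (> $120,000).
Total number of consignments: 14 + 30 + 22 + 7 + 17 = 90 (> 80).
The test is 'and': both thresholds are exceeded.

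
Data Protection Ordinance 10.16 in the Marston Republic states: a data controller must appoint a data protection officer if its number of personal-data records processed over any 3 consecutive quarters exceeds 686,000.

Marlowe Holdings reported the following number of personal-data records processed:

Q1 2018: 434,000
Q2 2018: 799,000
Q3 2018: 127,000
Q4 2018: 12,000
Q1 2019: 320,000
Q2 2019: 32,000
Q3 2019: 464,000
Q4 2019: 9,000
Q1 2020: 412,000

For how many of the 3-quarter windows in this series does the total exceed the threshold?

Q1 2018–Q3 2018: 434,000 + 799,000 + 127,000 = 1,360,000 (over)
Q2 2018–Q4 2018: 799,000 + 127,000 + 12,000 = 938,000 (over)
Q3 2018–Q1 2019: 127,000 + 12,000 + 320,000 = 459,000 (under)
Q4 2018–Q2 2019: 12,000 + 320,000 + 32,000 = 364,000 (under)
Q1 2019–Q3 2019: 320,000 + 32,000 + 464,000 = 816,000 (over)
Q2 2019–Q4 2019: 32,000 + 464,000 + 9,000 = 505,000 (under)
Q3 2019–Q1 2020: 464,000 + 9,000 + 412,000 = 885,000 (over)
4 windows exceed the threshold.

4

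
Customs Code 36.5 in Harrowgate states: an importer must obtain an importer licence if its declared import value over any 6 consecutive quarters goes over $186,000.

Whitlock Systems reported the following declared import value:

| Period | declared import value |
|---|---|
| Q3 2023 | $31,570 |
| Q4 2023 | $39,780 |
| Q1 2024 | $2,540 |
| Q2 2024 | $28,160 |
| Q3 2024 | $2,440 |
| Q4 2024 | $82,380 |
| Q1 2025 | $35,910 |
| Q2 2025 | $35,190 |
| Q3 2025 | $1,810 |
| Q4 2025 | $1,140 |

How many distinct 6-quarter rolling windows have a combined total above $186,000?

3

Q3 2023–Q4 2024: $31,570 + $39,780 + $2,540 + $28,160 + $2,440 + $82,380 = $186,870 (over)
Q4 2023–Q1 2025: $39,780 + $2,540 + $28,160 + $2,440 + $82,380 + $35,910 = $191,210 (over)
Q1 2024–Q2 2025: $2,540 + $28,160 + $2,440 + $82,380 + $35,910 + $35,190 = $186,620 (over)
Q2 2024–Q3 2025: $28,160 + $2,440 + $82,380 + $35,910 + $35,190 + $1,810 = $185,890 (under)
Q3 2024–Q4 2025: $2,440 + $82,380 + $35,910 + $35,190 + $1,810 + $1,140 = $158,870 (under)
3 windows exceed the threshold.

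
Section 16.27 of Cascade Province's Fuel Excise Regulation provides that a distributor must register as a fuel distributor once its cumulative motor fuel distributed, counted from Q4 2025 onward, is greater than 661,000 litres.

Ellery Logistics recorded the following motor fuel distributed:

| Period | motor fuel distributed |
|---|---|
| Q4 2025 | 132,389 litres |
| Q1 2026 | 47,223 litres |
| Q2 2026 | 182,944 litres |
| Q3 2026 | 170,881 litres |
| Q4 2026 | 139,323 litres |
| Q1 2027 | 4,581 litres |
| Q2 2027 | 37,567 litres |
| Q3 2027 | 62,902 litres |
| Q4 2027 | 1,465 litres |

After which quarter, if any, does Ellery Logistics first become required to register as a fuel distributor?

Q4 2026

Through Q4 2025: 132,389 litres
Through Q1 2026: 179,612 litres
Through Q2 2026: 362,556 litres
Through Q3 2026: 533,437 litres
Through Q4 2026: 672,760 litres ← exceeds threshold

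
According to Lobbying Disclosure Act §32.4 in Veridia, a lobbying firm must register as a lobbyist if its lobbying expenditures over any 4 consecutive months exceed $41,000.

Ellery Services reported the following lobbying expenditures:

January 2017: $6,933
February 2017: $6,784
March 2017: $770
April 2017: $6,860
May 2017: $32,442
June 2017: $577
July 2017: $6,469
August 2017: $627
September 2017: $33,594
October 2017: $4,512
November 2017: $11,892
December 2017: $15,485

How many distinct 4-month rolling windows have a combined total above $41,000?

January 2017–April 2017: $6,933 + $6,784 + $770 + $6,860 = $21,347 (under)
February 2017–May 2017: $6,784 + $770 + $6,860 + $32,442 = $46,856 (over)
March 2017–June 2017: $770 + $6,860 + $32,442 + $577 = $40,649 (under)
April 2017–July 2017: $6,860 + $32,442 + $577 + $6,469 = $46,348 (over)
May 2017–August 2017: $32,442 + $577 + $6,469 + $627 = $40,115 (under)
June 2017–September 2017: $577 + $6,469 + $627 + $33,594 = $41,267 (over)
July 2017–October 2017: $6,469 + $627 + $33,594 + $4,512 = $45,202 (over)
August 2017–November 2017: $627 + $33,594 + $4,512 + $11,892 = $50,625 (over)
September 2017–December 2017: $33,594 + $4,512 + $11,892 + $15,485 = $65,483 (over)
6 windows exceed the threshold.

6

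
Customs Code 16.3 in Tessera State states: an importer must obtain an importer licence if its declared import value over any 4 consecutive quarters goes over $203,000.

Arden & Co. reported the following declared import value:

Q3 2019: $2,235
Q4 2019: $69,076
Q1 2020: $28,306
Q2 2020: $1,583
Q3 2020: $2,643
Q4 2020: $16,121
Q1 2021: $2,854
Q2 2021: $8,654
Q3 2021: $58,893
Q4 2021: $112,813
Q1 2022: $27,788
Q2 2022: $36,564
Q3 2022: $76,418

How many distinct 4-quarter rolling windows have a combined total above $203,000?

3

Q3 2019–Q2 2020: $2,235 + $69,076 + $28,306 + $1,583 = $101,200 (under)
Q4 2019–Q3 2020: $69,076 + $28,306 + $1,583 + $2,643 = $101,608 (under)
Q1 2020–Q4 2020: $28,306 + $1,583 + $2,643 + $16,121 = $48,653 (under)
Q2 2020–Q1 2021: $1,583 + $2,643 + $16,121 + $2,854 = $23,201 (under)
Q3 2020–Q2 2021: $2,643 + $16,121 + $2,854 + $8,654 = $30,272 (under)
Q4 2020–Q3 2021: $16,121 + $2,854 + $8,654 + $58,893 = $86,522 (under)
Q1 2021–Q4 2021: $2,854 + $8,654 + $58,893 + $112,813 = $183,214 (under)
Q2 2021–Q1 2022: $8,654 + $58,893 + $112,813 + $27,788 = $208,148 (over)
Q3 2021–Q2 2022: $58,893 + $112,813 + $27,788 + $36,564 = $236,058 (over)
Q4 2021–Q3 2022: $112,813 + $27,788 + $36,564 + $76,418 = $253,583 (over)
3 windows exceed the threshold.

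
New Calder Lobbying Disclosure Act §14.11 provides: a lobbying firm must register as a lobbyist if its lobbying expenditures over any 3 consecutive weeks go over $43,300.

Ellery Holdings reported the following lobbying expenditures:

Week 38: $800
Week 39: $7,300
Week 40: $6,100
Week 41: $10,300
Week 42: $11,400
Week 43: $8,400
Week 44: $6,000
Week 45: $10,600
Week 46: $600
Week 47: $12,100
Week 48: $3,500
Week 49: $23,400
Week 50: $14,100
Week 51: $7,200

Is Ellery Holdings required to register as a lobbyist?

Yes

Week 38–Week 40: $800 + $7,300 + $6,100 = $14,200 (under)
Week 39–Week 41: $7,300 + $6,100 + $10,300 = $23,700 (under)
Week 40–Week 42: $6,100 + $10,300 + $11,400 = $27,800 (under)
Week 41–Week 43: $10,300 + $11,400 + $8,400 = $30,100 (under)
Week 42–Week 44: $11,400 + $8,400 + $6,000 = $25,800 (under)
Week 43–Week 45: $8,400 + $6,000 + $10,600 = $25,000 (under)
Week 44–Week 46: $6,000 + $10,600 + $600 = $17,200 (under)
Week 45–Week 47: $10,600 + $600 + $12,100 = $23,300 (under)
Week 46–Week 48: $600 + $12,100 + $3,500 = $16,200 (under)
Week 47–Week 49: $12,100 + $3,500 + $23,400 = $39,000 (under)
Week 48–Week 50: $3,500 + $23,400 + $14,100 = $41,000 (under)
Week 49–Week 51: $23,400 + $14,100 + $7,200 = $44,700 (over)
At least one window exceeds $43,300.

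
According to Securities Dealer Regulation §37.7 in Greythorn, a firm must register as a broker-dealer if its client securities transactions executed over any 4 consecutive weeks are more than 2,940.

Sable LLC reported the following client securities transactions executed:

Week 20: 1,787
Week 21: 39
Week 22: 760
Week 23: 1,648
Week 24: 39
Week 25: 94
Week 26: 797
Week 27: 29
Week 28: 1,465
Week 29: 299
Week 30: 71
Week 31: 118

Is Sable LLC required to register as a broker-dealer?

Week 20–Week 23: 1,787 + 39 + 760 + 1,648 = 4,234 (over)
Week 21–Week 24: 39 + 760 + 1,648 + 39 = 2,486 (under)
Week 22–Week 25: 760 + 1,648 + 39 + 94 = 2,541 (under)
Week 23–Week 26: 1,648 + 39 + 94 + 797 = 2,578 (under)
Week 24–Week 27: 39 + 94 + 797 + 29 = 959 (under)
Week 25–Week 28: 94 + 797 + 29 + 1,465 = 2,385 (under)
Week 26–Week 29: 797 + 29 + 1,465 + 299 = 2,590 (under)
Week 27–Week 30: 29 + 1,465 + 299 + 71 = 1,864 (under)
Week 28–Week 31: 1,465 + 299 + 71 + 118 = 1,953 (under)
At least one window exceeds 2,940.

Yes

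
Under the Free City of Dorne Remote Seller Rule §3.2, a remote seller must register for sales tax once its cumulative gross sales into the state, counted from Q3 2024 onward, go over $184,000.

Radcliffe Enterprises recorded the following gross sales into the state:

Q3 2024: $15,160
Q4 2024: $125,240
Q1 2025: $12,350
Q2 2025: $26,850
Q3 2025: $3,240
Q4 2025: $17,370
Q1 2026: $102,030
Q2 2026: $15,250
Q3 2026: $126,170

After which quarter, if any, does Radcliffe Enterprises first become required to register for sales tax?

Q4 2025

Through Q3 2024: $15,160
Through Q4 2024: $140,400
Through Q1 2025: $152,750
Through Q2 2025: $179,600
Through Q3 2025: $182,840
Through Q4 2025: $200,210 ← exceeds threshold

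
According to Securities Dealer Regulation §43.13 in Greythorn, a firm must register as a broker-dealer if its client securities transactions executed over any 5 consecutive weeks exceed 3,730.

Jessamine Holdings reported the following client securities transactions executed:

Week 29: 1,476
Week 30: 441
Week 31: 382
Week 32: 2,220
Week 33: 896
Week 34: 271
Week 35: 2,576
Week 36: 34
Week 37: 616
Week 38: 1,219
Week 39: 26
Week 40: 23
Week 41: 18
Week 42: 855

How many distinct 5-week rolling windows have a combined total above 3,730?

Week 29–Week 33: 1,476 + 441 + 382 + 2,220 + 896 = 5,415 (over)
Week 30–Week 34: 441 + 382 + 2,220 + 896 + 271 = 4,210 (over)
Week 31–Week 35: 382 + 2,220 + 896 + 271 + 2,576 = 6,345 (over)
Week 32–Week 36: 2,220 + 896 + 271 + 2,576 + 34 = 5,997 (over)
Week 33–Week 37: 896 + 271 + 2,576 + 34 + 616 = 4,393 (over)
Week 34–Week 38: 271 + 2,576 + 34 + 616 + 1,219 = 4,716 (over)
Week 35–Week 39: 2,576 + 34 + 616 + 1,219 + 26 = 4,471 (over)
Week 36–Week 40: 34 + 616 + 1,219 + 26 + 23 = 1,918 (under)
Week 37–Week 41: 616 + 1,219 + 26 + 23 + 18 = 1,902 (under)
Week 38–Week 42: 1,219 + 26 + 23 + 18 + 855 = 2,141 (under)
7 windows exceed the threshold.

7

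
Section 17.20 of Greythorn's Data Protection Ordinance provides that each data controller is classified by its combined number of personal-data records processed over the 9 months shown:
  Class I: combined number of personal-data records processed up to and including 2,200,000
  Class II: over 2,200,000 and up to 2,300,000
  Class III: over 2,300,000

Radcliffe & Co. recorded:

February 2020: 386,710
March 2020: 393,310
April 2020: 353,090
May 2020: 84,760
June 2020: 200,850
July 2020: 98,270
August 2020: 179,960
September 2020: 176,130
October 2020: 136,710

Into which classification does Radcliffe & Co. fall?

Class I

Combined number of personal-data records processed: 386,710 + 393,310 + 353,090 + 84,760 + 200,850 + 98,270 + 179,960 + 176,130 + 136,710 = 2,009,790.
2,009,790 ≤ 2,200,000, so Class I applies.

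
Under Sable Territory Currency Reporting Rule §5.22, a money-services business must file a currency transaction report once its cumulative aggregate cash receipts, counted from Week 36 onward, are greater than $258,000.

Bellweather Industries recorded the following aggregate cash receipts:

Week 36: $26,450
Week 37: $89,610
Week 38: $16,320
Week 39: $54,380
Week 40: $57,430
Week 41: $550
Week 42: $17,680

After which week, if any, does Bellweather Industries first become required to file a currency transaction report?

Through Week 36: $26,450
Through Week 37: $116,060
Through Week 38: $132,380
Through Week 39: $186,760
Through Week 40: $244,190
Through Week 41: $244,740
Through Week 42: $262,420 ← exceeds threshold

Week 42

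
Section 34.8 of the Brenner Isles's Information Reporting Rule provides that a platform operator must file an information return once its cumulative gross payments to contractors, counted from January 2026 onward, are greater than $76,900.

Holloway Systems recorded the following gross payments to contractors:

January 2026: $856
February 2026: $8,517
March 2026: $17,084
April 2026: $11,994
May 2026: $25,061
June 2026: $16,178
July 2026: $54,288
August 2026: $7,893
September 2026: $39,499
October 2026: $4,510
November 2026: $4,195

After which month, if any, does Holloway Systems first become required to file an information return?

Through January 2026: $856
Through February 2026: $9,373
Through March 2026: $26,457
Through April 2026: $38,451
Through May 2026: $63,512
Through June 2026: $79,690 ← exceeds threshold

June 2026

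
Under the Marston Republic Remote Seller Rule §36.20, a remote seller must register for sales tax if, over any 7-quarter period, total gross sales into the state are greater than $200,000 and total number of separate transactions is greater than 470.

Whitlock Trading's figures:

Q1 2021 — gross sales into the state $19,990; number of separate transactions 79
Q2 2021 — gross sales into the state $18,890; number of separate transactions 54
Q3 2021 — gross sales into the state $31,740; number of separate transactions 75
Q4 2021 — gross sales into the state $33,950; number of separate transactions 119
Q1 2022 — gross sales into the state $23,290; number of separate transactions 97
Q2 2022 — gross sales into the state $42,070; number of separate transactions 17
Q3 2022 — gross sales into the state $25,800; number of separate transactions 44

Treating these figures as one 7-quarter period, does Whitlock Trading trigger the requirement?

Total gross sales into the state: $19,990 + $18,890 + $31,740 + $33,950 + $23,290 + $42,070 + $25,800 = $195,730 (≤ $200,000).
Total number of separate transactions: 79 + 54 + 75 + 119 + 97 + 17 + 44 = 485 (> 470).
The test is 'and': the rule requires both, and at least one is not exceeded.

No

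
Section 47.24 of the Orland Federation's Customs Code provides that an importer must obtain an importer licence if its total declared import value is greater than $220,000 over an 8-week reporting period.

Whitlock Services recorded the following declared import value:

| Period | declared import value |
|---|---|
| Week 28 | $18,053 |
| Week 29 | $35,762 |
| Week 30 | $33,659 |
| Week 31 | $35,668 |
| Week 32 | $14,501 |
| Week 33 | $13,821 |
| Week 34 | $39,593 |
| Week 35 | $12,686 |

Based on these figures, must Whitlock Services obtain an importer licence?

Total declared import value: $18,053 + $35,762 + $33,659 + $35,668 + $14,501 + $13,821 + $39,593 + $12,686 = $203,743.
$203,743 ≤ $220,000, so the threshold is not exceeded.

No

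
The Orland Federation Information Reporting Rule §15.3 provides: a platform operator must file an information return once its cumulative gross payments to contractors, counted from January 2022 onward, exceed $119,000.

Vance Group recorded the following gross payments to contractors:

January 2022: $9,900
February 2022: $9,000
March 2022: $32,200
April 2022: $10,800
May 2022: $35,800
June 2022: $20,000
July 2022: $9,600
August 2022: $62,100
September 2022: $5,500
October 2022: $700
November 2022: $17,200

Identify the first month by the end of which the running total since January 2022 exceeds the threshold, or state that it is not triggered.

July 2022

Through January 2022: $9,900
Through February 2022: $18,900
Through March 2022: $51,100
Through April 2022: $61,900
Through May 2022: $97,700
Through June 2022: $117,700
Through July 2022: $127,300 ← exceeds threshold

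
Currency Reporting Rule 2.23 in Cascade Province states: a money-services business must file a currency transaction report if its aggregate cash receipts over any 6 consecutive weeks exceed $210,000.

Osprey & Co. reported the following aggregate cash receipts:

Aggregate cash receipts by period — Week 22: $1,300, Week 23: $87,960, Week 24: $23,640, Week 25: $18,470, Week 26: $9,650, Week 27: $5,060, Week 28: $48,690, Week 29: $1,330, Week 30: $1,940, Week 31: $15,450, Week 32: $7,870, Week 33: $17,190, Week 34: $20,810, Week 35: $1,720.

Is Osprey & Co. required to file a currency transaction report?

Week 22–Week 27: $1,300 + $87,960 + $23,640 + $18,470 + $9,650 + $5,060 = $146,080 (under)
Week 23–Week 28: $87,960 + $23,640 + $18,470 + $9,650 + $5,060 + $48,690 = $193,470 (under)
Week 24–Week 29: $23,640 + $18,470 + $9,650 + $5,060 + $48,690 + $1,330 = $106,840 (under)
Week 25–Week 30: $18,470 + $9,650 + $5,060 + $48,690 + $1,330 + $1,940 = $85,140 (under)
Week 26–Week 31: $9,650 + $5,060 + $48,690 + $1,330 + $1,940 + $15,450 = $82,120 (under)
Week 27–Week 32: $5,060 + $48,690 + $1,330 + $1,940 + $15,450 + $7,870 = $80,340 (under)
Week 28–Week 33: $48,690 + $1,330 + $1,940 + $15,450 + $7,870 + $17,190 = $92,470 (under)
Week 29–Week 34: $1,330 + $1,940 + $15,450 + $7,870 + $17,190 + $20,810 = $64,590 (under)
Week 30–Week 35: $1,940 + $15,450 + $7,870 + $17,190 + $20,810 + $1,720 = $64,980 (under)
No window exceeds $210,000.

No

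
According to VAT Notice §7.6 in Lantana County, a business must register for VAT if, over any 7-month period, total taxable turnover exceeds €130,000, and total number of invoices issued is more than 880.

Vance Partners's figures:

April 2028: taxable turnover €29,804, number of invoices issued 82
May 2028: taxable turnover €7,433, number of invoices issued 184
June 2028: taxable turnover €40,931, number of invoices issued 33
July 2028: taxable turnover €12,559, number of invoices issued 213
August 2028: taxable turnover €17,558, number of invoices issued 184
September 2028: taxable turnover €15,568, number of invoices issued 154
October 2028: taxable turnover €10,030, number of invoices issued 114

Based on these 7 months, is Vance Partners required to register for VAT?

Total taxable turnover: €29,804 + €7,433 + €40,931 + €12,559 + €17,558 + €15,568 + €10,030 = €133,883 (> €130,000).
Total number of invoices issued: 82 + 184 + 33 + 213 + 184 + 154 + 114 = 964 (> 880).
The test is 'and': both thresholds are exceeded.

Yes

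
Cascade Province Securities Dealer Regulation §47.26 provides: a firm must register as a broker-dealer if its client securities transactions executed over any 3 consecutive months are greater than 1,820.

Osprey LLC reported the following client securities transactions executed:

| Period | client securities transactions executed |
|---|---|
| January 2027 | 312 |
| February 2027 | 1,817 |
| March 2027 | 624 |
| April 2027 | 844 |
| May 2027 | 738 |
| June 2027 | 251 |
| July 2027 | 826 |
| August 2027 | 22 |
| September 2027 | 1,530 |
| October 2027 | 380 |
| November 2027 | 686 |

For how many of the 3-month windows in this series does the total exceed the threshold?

7

January 2027–March 2027: 312 + 1,817 + 624 = 2,753 (over)
February 2027–April 2027: 1,817 + 624 + 844 = 3,285 (over)
March 2027–May 2027: 624 + 844 + 738 = 2,206 (over)
April 2027–June 2027: 844 + 738 + 251 = 1,833 (over)
May 2027–July 2027: 738 + 251 + 826 = 1,815 (under)
June 2027–August 2027: 251 + 826 + 22 = 1,099 (under)
July 2027–September 2027: 826 + 22 + 1,530 = 2,378 (over)
August 2027–October 2027: 22 + 1,530 + 380 = 1,932 (over)
September 2027–November 2027: 1,530 + 380 + 686 = 2,596 (over)
7 windows exceed the threshold.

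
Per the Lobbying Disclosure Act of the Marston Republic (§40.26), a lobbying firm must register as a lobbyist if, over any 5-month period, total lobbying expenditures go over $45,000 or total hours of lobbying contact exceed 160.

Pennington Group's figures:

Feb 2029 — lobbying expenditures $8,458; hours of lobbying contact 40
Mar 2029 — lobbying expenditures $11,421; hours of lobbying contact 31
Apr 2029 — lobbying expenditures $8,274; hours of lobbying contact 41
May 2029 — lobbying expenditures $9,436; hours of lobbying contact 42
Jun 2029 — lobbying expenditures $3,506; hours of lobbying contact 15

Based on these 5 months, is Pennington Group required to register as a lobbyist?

Yes

Total lobbying expenditures: $8,458 + $11,421 + $8,274 + $9,436 + $3,506 = $41,095 (≤ $45,000).
Total hours of lobbying contact: 40 + 31 + 41 + 42 + 15 = 169 (> 160).
The test is 'or': at least one threshold is exceeded.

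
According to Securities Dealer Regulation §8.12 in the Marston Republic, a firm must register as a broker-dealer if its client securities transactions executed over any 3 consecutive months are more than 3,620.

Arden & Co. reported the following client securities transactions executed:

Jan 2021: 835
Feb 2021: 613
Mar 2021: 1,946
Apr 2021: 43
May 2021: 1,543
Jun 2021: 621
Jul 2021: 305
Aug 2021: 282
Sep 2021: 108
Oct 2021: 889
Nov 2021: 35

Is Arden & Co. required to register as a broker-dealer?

No

Jan 2021–Mar 2021: 835 + 613 + 1,946 = 3,394 (under)
Feb 2021–Apr 2021: 613 + 1,946 + 43 = 2,602 (under)
Mar 2021–May 2021: 1,946 + 43 + 1,543 = 3,532 (under)
Apr 2021–Jun 2021: 43 + 1,543 + 621 = 2,207 (under)
May 2021–Jul 2021: 1,543 + 621 + 305 = 2,469 (under)
Jun 2021–Aug 2021: 621 + 305 + 282 = 1,208 (under)
Jul 2021–Sep 2021: 305 + 282 + 108 = 695 (under)
Aug 2021–Oct 2021: 282 + 108 + 889 = 1,279 (under)
Sep 2021–Nov 2021: 108 + 889 + 35 = 1,032 (under)
No window exceeds 3,620.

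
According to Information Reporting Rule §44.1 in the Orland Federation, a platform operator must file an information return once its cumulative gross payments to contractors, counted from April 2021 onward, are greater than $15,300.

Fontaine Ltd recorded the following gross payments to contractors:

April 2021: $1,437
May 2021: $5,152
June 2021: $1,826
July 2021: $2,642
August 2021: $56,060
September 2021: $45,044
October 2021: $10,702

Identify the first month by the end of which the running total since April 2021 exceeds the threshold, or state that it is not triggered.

Through April 2021: $1,437
Through May 2021: $6,589
Through June 2021: $8,415
Through July 2021: $11,057
Through August 2021: $67,117 ← exceeds threshold

August 2021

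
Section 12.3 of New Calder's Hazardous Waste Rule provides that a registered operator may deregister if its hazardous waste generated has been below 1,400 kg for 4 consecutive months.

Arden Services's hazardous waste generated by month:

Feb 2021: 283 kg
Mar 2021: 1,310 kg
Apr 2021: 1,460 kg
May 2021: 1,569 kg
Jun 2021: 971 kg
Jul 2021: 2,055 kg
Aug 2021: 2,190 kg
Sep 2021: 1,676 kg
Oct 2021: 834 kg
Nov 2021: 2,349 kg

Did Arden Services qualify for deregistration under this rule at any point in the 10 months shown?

Months below 1,400 kg: Feb 2021, Mar 2021, Jun 2021, Oct 2021.
Longest run of consecutive months below the threshold: 2.
2 < 4, so Arden Services never became eligible.

No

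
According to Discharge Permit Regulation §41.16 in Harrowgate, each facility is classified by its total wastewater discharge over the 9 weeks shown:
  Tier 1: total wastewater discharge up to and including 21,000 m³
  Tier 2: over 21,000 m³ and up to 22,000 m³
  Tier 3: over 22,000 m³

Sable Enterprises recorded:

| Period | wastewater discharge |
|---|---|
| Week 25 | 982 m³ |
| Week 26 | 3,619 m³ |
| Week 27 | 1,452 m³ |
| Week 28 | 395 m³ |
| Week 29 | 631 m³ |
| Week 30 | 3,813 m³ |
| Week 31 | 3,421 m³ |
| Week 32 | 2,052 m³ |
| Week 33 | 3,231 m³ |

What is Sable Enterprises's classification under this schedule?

Total wastewater discharge: 982 m³ + 3,619 m³ + 1,452 m³ + 395 m³ + 631 m³ + 3,813 m³ + 3,421 m³ + 2,052 m³ + 3,231 m³ = 19,596 m³.
19,596 m³ ≤ 21,000 m³, so Tier 1 applies.

Tier 1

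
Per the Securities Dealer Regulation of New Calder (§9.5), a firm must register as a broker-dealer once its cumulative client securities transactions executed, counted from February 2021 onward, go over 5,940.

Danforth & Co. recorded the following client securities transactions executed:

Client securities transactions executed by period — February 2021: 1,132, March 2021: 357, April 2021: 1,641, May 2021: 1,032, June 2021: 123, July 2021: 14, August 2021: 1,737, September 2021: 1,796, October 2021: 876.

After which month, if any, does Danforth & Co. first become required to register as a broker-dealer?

August 2021

Through February 2021: 1,132
Through March 2021: 1,489
Through April 2021: 3,130
Through May 2021: 4,162
Through June 2021: 4,285
Through July 2021: 4,299
Through August 2021: 6,036 ← exceeds threshold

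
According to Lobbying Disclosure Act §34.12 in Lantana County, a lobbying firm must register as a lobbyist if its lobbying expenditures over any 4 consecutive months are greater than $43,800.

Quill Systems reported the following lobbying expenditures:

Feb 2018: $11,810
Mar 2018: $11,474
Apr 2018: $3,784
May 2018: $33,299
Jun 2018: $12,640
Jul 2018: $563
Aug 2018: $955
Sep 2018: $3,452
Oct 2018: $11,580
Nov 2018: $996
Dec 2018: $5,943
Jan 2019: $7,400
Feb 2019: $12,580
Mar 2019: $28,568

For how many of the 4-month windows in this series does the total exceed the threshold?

5

Feb 2018–May 2018: $11,810 + $11,474 + $3,784 + $33,299 = $60,367 (over)
Mar 2018–Jun 2018: $11,474 + $3,784 + $33,299 + $12,640 = $61,197 (over)
Apr 2018–Jul 2018: $3,784 + $33,299 + $12,640 + $563 = $50,286 (over)
May 2018–Aug 2018: $33,299 + $12,640 + $563 + $955 = $47,457 (over)
Jun 2018–Sep 2018: $12,640 + $563 + $955 + $3,452 = $17,610 (under)
Jul 2018–Oct 2018: $563 + $955 + $3,452 + $11,580 = $16,550 (under)
Aug 2018–Nov 2018: $955 + $3,452 + $11,580 + $996 = $16,983 (under)
Sep 2018–Dec 2018: $3,452 + $11,580 + $996 + $5,943 = $21,971 (under)
Oct 2018–Jan 2019: $11,580 + $996 + $5,943 + $7,400 = $25,919 (under)
Nov 2018–Feb 2019: $996 + $5,943 + $7,400 + $12,580 = $26,919 (under)
Dec 2018–Mar 2019: $5,943 + $7,400 + $12,580 + $28,568 = $54,491 (over)
5 windows exceed the threshold.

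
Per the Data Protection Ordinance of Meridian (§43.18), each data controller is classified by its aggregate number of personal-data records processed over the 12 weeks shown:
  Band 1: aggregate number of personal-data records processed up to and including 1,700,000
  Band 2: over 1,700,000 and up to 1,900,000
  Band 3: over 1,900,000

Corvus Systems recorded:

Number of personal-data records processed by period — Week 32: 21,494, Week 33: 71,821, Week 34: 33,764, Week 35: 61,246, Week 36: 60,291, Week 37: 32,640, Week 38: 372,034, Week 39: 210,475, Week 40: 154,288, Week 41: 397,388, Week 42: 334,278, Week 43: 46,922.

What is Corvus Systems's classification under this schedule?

Aggregate number of personal-data records processed: 21,494 + 71,821 + 33,764 + 61,246 + 60,291 + 32,640 + 372,034 + 210,475 + 154,288 + 397,388 + 334,278 + 46,922 = 1,796,641.
1,700,000 < 1,796,641 ≤ 1,900,000, so Band 2 applies.

Band 2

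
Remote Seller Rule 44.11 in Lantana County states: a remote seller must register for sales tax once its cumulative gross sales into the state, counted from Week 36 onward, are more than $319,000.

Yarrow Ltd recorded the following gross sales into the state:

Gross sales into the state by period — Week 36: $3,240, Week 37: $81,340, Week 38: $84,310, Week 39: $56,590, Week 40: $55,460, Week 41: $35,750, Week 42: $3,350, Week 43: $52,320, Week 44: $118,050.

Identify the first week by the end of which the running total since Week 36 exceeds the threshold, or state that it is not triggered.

Week 42

Through Week 36: $3,240
Through Week 37: $84,580
Through Week 38: $168,890
Through Week 39: $225,480
Through Week 40: $280,940
Through Week 41: $316,690
Through Week 42: $320,040 ← exceeds threshold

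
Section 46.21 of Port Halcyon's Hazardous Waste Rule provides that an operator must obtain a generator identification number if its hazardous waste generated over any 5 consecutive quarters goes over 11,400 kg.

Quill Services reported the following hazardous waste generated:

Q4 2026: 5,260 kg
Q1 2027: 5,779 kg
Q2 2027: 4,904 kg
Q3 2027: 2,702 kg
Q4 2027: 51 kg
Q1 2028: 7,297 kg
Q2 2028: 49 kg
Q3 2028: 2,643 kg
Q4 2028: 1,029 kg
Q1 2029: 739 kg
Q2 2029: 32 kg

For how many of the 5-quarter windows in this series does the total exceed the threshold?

Q4 2026–Q4 2027: 5,260 kg + 5,779 kg + 4,904 kg + 2,702 kg + 51 kg = 18,696 kg (over)
Q1 2027–Q1 2028: 5,779 kg + 4,904 kg + 2,702 kg + 51 kg + 7,297 kg = 20,733 kg (over)
Q2 2027–Q2 2028: 4,904 kg + 2,702 kg + 51 kg + 7,297 kg + 49 kg = 15,003 kg (over)
Q3 2027–Q3 2028: 2,702 kg + 51 kg + 7,297 kg + 49 kg + 2,643 kg = 12,742 kg (over)
Q4 2027–Q4 2028: 51 kg + 7,297 kg + 49 kg + 2,643 kg + 1,029 kg = 11,069 kg (under)
Q1 2028–Q1 2029: 7,297 kg + 49 kg + 2,643 kg + 1,029 kg + 739 kg = 11,757 kg (over)
Q2 2028–Q2 2029: 49 kg + 2,643 kg + 1,029 kg + 739 kg + 32 kg = 4,492 kg (under)
5 windows exceed the threshold.

5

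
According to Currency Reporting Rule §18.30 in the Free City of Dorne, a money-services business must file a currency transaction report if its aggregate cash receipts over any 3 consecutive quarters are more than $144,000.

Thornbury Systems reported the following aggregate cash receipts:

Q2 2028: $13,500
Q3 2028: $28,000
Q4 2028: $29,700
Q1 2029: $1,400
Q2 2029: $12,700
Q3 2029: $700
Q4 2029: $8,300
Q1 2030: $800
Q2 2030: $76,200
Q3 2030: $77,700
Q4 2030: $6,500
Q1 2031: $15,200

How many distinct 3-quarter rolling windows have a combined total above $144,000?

2

Q2 2028–Q4 2028: $13,500 + $28,000 + $29,700 = $71,200 (under)
Q3 2028–Q1 2029: $28,000 + $29,700 + $1,400 = $59,100 (under)
Q4 2028–Q2 2029: $29,700 + $1,400 + $12,700 = $43,800 (under)
Q1 2029–Q3 2029: $1,400 + $12,700 + $700 = $14,800 (under)
Q2 2029–Q4 2029: $12,700 + $700 + $8,300 = $21,700 (under)
Q3 2029–Q1 2030: $700 + $8,300 + $800 = $9,800 (under)
Q4 2029–Q2 2030: $8,300 + $800 + $76,200 = $85,300 (under)
Q1 2030–Q3 2030: $800 + $76,200 + $77,700 = $154,700 (over)
Q2 2030–Q4 2030: $76,200 + $77,700 + $6,500 = $160,400 (over)
Q3 2030–Q1 2031: $77,700 + $6,500 + $15,200 = $99,400 (under)
2 windows exceed the threshold.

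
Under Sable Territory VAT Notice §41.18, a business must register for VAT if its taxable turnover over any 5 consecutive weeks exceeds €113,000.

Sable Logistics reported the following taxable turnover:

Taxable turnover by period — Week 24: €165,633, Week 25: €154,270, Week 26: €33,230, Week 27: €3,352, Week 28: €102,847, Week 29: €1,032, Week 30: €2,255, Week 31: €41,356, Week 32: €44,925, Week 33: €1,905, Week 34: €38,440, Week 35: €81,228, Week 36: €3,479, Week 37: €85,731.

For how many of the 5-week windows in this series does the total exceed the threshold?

Week 24–Week 28: €165,633 + €154,270 + €33,230 + €3,352 + €102,847 = €459,332 (over)
Week 25–Week 29: €154,270 + €33,230 + €3,352 + €102,847 + €1,032 = €294,731 (over)
Week 26–Week 30: €33,230 + €3,352 + €102,847 + €1,032 + €2,255 = €142,716 (over)
Week 27–Week 31: €3,352 + €102,847 + €1,032 + €2,255 + €41,356 = €150,842 (over)
Week 28–Week 32: €102,847 + €1,032 + €2,255 + €41,356 + €44,925 = €192,415 (over)
Week 29–Week 33: €1,032 + €2,255 + €41,356 + €44,925 + €1,905 = €91,473 (under)
Week 30–Week 34: €2,255 + €41,356 + €44,925 + €1,905 + €38,440 = €128,881 (over)
Week 31–Week 35: €41,356 + €44,925 + €1,905 + €38,440 + €81,228 = €207,854 (over)
Week 32–Week 36: €44,925 + €1,905 + €38,440 + €81,228 + €3,479 = €169,977 (over)
Week 33–Week 37: €1,905 + €38,440 + €81,228 + €3,479 + €85,731 = €210,783 (over)
9 windows exceed the threshold.

9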